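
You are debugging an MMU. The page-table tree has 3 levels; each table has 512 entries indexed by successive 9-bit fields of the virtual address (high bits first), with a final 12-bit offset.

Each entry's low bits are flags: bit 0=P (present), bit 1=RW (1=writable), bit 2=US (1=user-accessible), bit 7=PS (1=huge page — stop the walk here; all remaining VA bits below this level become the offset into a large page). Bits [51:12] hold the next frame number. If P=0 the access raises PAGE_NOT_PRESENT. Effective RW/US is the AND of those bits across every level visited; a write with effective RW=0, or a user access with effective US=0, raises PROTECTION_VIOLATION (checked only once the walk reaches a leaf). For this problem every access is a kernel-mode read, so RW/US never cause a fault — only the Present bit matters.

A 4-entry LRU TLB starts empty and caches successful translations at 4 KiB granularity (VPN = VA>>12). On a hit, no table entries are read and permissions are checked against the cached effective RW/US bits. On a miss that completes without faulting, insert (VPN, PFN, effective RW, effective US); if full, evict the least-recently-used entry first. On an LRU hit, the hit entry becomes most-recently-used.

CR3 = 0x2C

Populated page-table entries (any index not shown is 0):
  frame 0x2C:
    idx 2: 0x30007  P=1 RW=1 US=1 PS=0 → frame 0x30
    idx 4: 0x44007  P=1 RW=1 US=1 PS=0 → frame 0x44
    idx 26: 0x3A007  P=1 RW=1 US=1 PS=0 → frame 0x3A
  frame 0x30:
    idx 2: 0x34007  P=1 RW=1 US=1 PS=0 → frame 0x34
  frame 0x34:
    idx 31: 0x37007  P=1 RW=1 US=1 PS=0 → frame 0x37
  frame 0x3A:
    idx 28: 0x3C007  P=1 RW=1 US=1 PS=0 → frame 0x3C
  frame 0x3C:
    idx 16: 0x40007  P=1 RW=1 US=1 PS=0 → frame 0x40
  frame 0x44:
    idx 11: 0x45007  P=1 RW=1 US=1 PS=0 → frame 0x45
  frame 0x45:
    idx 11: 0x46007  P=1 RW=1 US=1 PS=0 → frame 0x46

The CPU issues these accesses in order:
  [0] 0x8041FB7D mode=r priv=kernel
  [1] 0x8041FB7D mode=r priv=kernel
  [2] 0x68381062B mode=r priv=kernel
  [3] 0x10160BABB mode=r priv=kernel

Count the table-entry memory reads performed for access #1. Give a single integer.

Trace:
#0 VA=0x8041FB7D (r,kernel):
  L0: frame=0x2C idx=2 entry=0x30007 [P=1 RW=1 US=1 PS=0]
  L1: frame=0x30 idx=2 entry=0x34007 [P=1 RW=1 US=1 PS=0]
  L2: frame=0x34 idx=31 entry=0x37007 [P=1 RW=1 US=1 PS=0]
  ✓ 0x37B7D  — 3 lookups
#1 VA=0x8041FB7D (r,kernel):
  TLB hit vpn=0x8041F → PA=0x37B7D
#2 VA=0x68381062B (r,kernel):
  L0: frame=0x2C idx=26 entry=0x3A007 [P=1 RW=1 US=1 PS=0]
  L1: frame=0x3A idx=28 entry=0x3C007 [P=1 RW=1 US=1 PS=0]
  L2: frame=0x3C idx=16 entry=0x40007 [P=1 RW=1 US=1 PS=0]
  ✓ 0x4062B  — 3 lookups
#3 VA=0x10160BABB (r,kernel):
  L0: frame=0x2C idx=4 entry=0x44007 [P=1 RW=1 US=1 PS=0]
  L1: frame=0x44 idx=11 entry=0x45007 [P=1 RW=1 US=1 PS=0]
  L2: frame=0x45 idx=11 entry=0x46007 [P=1 RW=1 US=1 PS=0]
  ✓ 0x46ABB  — 3 lookups

Entries read for #1: 0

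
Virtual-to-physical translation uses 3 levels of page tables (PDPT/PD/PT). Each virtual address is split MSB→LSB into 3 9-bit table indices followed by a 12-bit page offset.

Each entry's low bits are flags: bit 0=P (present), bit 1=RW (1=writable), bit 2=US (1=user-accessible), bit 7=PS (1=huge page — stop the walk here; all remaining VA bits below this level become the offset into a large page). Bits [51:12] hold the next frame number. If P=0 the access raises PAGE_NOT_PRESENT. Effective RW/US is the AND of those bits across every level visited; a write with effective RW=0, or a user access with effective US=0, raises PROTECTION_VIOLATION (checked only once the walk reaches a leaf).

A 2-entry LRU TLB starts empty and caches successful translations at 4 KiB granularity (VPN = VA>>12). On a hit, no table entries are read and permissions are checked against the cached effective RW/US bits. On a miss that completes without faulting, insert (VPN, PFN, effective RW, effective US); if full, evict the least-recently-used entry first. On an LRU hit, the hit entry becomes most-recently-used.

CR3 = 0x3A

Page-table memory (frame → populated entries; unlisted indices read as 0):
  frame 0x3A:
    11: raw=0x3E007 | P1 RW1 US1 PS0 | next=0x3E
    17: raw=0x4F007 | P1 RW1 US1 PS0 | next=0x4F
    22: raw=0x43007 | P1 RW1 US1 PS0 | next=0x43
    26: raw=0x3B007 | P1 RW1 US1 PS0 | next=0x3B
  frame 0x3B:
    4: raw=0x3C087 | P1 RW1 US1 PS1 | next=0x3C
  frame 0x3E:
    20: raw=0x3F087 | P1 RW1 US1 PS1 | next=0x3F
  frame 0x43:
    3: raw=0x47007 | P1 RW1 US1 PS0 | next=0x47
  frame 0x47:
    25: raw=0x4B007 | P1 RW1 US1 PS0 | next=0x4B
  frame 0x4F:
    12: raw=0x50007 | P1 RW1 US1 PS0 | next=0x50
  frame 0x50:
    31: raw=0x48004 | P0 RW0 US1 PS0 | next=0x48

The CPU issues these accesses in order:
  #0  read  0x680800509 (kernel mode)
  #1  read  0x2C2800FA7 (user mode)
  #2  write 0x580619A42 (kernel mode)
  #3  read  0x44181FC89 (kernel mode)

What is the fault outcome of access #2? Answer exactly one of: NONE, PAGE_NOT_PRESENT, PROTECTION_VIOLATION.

Walk each access:
#0 VA=0x680800509 (r,kernel):
  L0 @0x3A[26] → 0x3B007  P=1,RW=1,US=1,PS=0
  L1 @0x3B[4] → 0x3C087  P=1,RW=1,US=1,PS=1
  ⇒ phys 0x3C509 (huge @L1)  [2 reads]
#1 VA=0x2C2800FA7 (r,user):
  L0 @0x3A[11] → 0x3E007  P=1,RW=1,US=1,PS=0
  L1 @0x3E[20] → 0x3F087  P=1,RW=1,US=1,PS=1
  ⇒ phys 0x3FFA7 (huge @L1)  [2 reads]
#2 VA=0x580619A42 (w,kernel):
  L0 @0x3A[22] → 0x43007  P=1,RW=1,US=1,PS=0
  L1 @0x43[3] → 0x47007  P=1,RW=1,US=1,PS=0
  L2 @0x47[25] → 0x4B007  P=1,RW=1,US=1,PS=0
  ⇒ phys 0x4BA42  [3 reads]
#3 VA=0x44181FC89 (r,kernel):
  L0 @0x3A[17] → 0x4F007  P=1,RW=1,US=1,PS=0
  L1 @0x4F[12] → 0x50007  P=1,RW=1,US=1,PS=0
  L2 @0x50[31] → 0x48004  P=0,RW=0,US=1,PS=0
  → PAGE_NOT_PRESENT  (3 entries read)

Access #2 fault: NONE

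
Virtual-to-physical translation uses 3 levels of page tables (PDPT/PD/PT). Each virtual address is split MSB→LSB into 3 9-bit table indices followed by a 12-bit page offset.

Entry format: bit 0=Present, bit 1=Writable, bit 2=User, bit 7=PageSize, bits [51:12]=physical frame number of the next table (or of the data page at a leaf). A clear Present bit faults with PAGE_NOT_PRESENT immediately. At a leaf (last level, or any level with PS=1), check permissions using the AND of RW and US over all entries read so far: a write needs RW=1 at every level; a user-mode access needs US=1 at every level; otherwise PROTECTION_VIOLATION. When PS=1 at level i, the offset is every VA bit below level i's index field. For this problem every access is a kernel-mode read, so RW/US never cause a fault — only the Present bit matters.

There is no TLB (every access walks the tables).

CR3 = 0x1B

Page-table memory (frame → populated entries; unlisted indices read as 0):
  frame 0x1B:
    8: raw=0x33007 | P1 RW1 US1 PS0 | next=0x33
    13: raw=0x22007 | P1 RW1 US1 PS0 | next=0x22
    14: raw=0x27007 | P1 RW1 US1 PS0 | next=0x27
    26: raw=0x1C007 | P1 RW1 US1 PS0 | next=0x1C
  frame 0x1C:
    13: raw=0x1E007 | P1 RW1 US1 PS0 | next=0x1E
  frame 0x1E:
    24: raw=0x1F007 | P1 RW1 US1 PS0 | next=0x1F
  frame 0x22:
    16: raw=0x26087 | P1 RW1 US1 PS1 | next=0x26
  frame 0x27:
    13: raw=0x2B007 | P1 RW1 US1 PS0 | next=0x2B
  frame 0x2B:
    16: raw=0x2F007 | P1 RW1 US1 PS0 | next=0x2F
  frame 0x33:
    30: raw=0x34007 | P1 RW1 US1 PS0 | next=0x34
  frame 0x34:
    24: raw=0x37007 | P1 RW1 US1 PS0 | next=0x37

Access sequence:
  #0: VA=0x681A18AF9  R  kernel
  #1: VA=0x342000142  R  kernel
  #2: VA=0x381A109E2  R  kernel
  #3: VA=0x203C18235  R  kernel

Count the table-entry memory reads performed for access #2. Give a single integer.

Per-access translation:
#0 VA=0x681A18AF9 (r,kernel):
  L0 @0x1B[26] → 0x1C007  P=1,RW=1,US=1,PS=0
  L1 @0x1C[13] → 0x1E007  P=1,RW=1,US=1,PS=0
  L2 @0x1E[24] → 0x1F007  P=1,RW=1,US=1,PS=0
  ✓ 0x1FAF9  — 3 lookups
#1 VA=0x342000142 (r,kernel):
  L0 @0x1B[13] → 0x22007  P=1,RW=1,US=1,PS=0
  L1 @0x22[16] → 0x26087  P=1,RW=1,US=1,PS=1
  ✓ 0x26142 (huge @L1)  — 2 lookups
#2 VA=0x381A109E2 (r,kernel):
  L0 @0x1B[14] → 0x27007  P=1,RW=1,US=1,PS=0
  L1 @0x27[13] → 0x2B007  P=1,RW=1,US=1,PS=0
  L2 @0x2B[16] → 0x2F007  P=1,RW=1,US=1,PS=0
  ✓ 0x2F9E2  — 3 lookups
#3 VA=0x203C18235 (r,kernel):
  L0 @0x1B[8] → 0x33007  P=1,RW=1,US=1,PS=0
  L1 @0x33[30] → 0x34007  P=1,RW=1,US=1,PS=0
  L2 @0x34[24] → 0x37007  P=1,RW=1,US=1,PS=0
  ✓ 0x37235  — 3 lookups

Entries read for #2: 3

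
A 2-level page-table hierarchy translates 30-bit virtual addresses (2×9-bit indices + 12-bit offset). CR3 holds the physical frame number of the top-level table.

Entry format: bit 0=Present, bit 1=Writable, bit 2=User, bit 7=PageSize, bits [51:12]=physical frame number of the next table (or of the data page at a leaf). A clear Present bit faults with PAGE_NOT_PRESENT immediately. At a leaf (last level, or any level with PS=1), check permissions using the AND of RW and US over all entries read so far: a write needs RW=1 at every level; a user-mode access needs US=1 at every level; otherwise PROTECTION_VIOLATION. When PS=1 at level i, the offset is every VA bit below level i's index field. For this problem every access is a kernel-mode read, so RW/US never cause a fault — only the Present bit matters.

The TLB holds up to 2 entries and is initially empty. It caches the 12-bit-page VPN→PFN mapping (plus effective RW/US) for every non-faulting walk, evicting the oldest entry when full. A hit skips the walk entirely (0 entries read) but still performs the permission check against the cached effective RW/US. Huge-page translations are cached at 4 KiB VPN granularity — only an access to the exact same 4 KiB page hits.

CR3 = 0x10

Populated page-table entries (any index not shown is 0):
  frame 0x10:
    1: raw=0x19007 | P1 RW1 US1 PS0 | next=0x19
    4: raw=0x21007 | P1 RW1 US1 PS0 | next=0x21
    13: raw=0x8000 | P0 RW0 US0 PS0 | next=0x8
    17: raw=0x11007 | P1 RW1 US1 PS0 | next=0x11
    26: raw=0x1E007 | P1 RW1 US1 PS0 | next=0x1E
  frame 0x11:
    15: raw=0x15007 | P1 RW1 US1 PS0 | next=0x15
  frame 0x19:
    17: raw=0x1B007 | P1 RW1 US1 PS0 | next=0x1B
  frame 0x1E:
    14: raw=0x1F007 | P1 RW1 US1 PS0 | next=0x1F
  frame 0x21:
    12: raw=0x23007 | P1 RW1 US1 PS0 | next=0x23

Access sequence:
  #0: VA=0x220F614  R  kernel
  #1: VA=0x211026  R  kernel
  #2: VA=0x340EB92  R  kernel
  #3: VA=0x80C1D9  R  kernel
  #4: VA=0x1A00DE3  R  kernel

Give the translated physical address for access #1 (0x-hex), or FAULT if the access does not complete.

Trace:
#0 VA=0x220F614 (r,kernel):
  L0: frame=0x10 idx=17 entry=0x11007 [P=1 RW=1 US=1 PS=0]
  L1: frame=0x11 idx=15 entry=0x15007 [P=1 RW=1 US=1 PS=0]
  → PA=0x15614  (2 entries read)
#1 VA=0x211026 (r,kernel):
  L0: frame=0x10 idx=1 entry=0x19007 [P=1 RW=1 US=1 PS=0]
  L1: frame=0x19 idx=17 entry=0x1B007 [P=1 RW=1 US=1 PS=0]
  → PA=0x1B026  (2 entries read)
#2 VA=0x340EB92 (r,kernel):
  L0: frame=0x10 idx=26 entry=0x1E007 [P=1 RW=1 US=1 PS=0]
  L1: frame=0x1E idx=14 entry=0x1F007 [P=1 RW=1 US=1 PS=0]
  → PA=0x1FB92  (2 entries read)
#3 VA=0x80C1D9 (r,kernel):
  L0: frame=0x10 idx=4 entry=0x21007 [P=1 RW=1 US=1 PS=0]
  L1: frame=0x21 idx=12 entry=0x23007 [P=1 RW=1 US=1 PS=0]
  → PA=0x231D9  (2 entries read)
#4 VA=0x1A00DE3 (r,kernel):
  L0: frame=0x10 idx=13 entry=0x8000 [P=0 RW=0 US=0 PS=0]
  ✗ PAGE_NOT_PRESENT  [1 reads]

Access #1 PA: 0x1B026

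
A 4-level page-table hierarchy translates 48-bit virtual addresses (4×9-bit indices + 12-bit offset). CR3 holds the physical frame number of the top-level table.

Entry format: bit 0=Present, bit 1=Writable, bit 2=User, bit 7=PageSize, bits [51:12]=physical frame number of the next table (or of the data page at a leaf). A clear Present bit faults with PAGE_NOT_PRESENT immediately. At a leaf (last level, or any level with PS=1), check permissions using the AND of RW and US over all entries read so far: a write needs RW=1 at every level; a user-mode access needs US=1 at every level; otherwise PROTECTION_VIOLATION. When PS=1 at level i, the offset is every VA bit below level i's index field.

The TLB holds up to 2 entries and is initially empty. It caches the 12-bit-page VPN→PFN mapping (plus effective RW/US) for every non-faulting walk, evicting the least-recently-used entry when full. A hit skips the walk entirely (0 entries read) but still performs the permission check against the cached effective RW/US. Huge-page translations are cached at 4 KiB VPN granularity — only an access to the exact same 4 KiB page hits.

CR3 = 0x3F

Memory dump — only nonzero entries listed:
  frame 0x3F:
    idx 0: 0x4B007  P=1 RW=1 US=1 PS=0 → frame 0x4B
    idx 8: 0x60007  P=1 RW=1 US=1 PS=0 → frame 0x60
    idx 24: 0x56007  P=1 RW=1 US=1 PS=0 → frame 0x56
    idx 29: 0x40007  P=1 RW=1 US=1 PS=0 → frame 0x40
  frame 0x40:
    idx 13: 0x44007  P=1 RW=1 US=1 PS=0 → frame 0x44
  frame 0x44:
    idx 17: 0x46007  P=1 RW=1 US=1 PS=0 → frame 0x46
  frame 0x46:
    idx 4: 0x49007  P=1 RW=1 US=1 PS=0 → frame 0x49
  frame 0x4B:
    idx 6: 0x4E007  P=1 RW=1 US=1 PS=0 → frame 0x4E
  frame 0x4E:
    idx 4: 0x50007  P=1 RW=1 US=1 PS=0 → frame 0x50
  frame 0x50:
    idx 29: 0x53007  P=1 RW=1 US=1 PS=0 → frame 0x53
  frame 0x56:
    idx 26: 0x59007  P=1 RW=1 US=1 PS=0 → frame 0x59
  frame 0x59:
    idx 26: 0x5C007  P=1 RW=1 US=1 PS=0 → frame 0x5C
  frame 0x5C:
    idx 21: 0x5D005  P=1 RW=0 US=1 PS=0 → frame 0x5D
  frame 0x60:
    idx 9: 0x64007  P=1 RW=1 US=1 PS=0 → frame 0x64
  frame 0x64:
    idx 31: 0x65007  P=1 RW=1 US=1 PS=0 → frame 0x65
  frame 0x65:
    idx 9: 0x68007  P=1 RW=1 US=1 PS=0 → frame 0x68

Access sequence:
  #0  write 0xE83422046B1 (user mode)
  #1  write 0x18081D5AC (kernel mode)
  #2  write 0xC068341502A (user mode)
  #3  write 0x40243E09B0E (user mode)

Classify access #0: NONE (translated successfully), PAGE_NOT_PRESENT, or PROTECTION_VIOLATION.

Trace:
#0 VA=0xE83422046B1 (w,user):
  L0 @0x3F[29] → 0x40007  P=1,RW=1,US=1,PS=0
  L1 @0x40[13] → 0x44007  P=1,RW=1,US=1,PS=0
  L2 @0x44[17] → 0x46007  P=1,RW=1,US=1,PS=0
  L3 @0x46[4] → 0x49007  P=1,RW=1,US=1,PS=0
  → PA=0x496B1  (4 entries read)
#1 VA=0x18081D5AC (w,kernel):
  L0 @0x3F[0] → 0x4B007  P=1,RW=1,US=1,PS=0
  L1 @0x4B[6] → 0x4E007  P=1,RW=1,US=1,PS=0
  L2 @0x4E[4] → 0x50007  P=1,RW=1,US=1,PS=0
  L3 @0x50[29] → 0x53007  P=1,RW=1,US=1,PS=0
  → PA=0x535AC  (4 entries read)
#2 VA=0xC068341502A (w,user):
  L0 @0x3F[24] → 0x56007  P=1,RW=1,US=1,PS=0
  L1 @0x56[26] → 0x59007  P=1,RW=1,US=1,PS=0
  L2 @0x59[26] → 0x5C007  P=1,RW=1,US=1,PS=0
  L3 @0x5C[21] → 0x5D005  P=1,RW=0,US=1,PS=0
  ✗ PROTECTION_VIOLATION  [4 reads]
#3 VA=0x40243E09B0E (w,user):
  L0 @0x3F[8] → 0x60007  P=1,RW=1,US=1,PS=0
  L1 @0x60[9] → 0x64007  P=1,RW=1,US=1,PS=0
  L2 @0x64[31] → 0x65007  P=1,RW=1,US=1,PS=0
  L3 @0x65[9] → 0x68007  P=1,RW=1,US=1,PS=0
  → PA=0x68B0E  (4 entries read)

Access #0 fault: NONE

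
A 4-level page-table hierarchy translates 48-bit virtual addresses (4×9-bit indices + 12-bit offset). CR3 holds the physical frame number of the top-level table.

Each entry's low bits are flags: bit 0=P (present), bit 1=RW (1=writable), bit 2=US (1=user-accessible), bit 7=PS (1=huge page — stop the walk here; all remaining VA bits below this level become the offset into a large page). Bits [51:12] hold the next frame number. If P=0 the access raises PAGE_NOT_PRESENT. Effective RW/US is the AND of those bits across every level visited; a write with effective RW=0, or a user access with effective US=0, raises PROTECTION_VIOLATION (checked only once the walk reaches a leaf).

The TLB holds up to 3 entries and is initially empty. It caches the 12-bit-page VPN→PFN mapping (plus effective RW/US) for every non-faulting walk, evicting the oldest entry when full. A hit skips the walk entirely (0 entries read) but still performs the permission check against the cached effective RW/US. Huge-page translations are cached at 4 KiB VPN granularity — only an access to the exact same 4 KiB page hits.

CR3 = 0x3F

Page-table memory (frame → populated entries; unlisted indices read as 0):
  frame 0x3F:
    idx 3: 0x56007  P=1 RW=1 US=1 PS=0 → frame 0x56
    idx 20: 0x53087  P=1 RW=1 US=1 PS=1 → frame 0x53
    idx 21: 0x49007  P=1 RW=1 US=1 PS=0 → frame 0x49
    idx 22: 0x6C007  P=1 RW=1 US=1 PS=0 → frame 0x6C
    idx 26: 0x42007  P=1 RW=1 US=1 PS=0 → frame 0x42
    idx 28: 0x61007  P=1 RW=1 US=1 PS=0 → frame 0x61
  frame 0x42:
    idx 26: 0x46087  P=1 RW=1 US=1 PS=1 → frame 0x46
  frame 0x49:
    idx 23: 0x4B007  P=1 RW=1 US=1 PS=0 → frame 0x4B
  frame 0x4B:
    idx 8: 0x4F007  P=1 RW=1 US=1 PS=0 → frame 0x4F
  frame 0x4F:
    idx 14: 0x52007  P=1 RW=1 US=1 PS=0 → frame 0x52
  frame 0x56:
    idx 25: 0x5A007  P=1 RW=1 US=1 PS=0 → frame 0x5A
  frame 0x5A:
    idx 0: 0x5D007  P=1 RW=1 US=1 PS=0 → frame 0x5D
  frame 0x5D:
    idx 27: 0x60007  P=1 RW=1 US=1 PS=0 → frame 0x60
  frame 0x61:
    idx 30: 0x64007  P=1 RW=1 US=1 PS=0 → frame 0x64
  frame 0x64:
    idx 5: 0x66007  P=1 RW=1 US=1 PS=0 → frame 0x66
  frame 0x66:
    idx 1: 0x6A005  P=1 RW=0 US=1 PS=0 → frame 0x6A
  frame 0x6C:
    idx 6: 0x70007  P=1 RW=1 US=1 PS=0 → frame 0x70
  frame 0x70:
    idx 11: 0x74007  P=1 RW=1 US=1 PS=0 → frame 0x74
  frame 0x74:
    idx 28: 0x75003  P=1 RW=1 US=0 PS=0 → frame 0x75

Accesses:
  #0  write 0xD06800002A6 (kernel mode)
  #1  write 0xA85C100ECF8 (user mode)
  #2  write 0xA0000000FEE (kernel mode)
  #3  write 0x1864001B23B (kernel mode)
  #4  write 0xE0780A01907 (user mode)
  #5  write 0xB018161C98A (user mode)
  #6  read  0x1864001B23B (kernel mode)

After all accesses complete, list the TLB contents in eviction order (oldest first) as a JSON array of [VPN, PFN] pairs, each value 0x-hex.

Per-access translation:
#0 VA=0xD06800002A6 (w,kernel):
  lvl0: tbl 0x3F, slot 26 ⇒ 0x42007 (P1/RW1/US1/PS0)
  lvl1: tbl 0x42, slot 26 ⇒ 0x46087 (P1/RW1/US1/PS1)
  ⇒ phys 0x462A6 (huge @L1)  [2 reads]
#1 VA=0xA85C100ECF8 (w,user):
  lvl0: tbl 0x3F, slot 21 ⇒ 0x49007 (P1/RW1/US1/PS0)
  lvl1: tbl 0x49, slot 23 ⇒ 0x4B007 (P1/RW1/US1/PS0)
  lvl2: tbl 0x4B, slot 8 ⇒ 0x4F007 (P1/RW1/US1/PS0)
  lvl3: tbl 0x4F, slot 14 ⇒ 0x52007 (P1/RW1/US1/PS0)
  ⇒ phys 0x52CF8  [4 reads]
#2 VA=0xA0000000FEE (w,kernel):
  lvl0: tbl 0x3F, slot 20 ⇒ 0x53087 (P1/RW1/US1/PS1)
  ⇒ phys 0x53FEE (huge @L0)  [1 reads]
#3 VA=0x1864001B23B (w,kernel):
  lvl0: tbl 0x3F, slot 3 ⇒ 0x56007 (P1/RW1/US1/PS0)
  lvl1: tbl 0x56, slot 25 ⇒ 0x5A007 (P1/RW1/US1/PS0)
  lvl2: tbl 0x5A, slot 0 ⇒ 0x5D007 (P1/RW1/US1/PS0)
  lvl3: tbl 0x5D, slot 27 ⇒ 0x60007 (P1/RW1/US1/PS0)
  ⇒ phys 0x6023B  [4 reads]
#4 VA=0xE0780A01907 (w,user):
  lvl0: tbl 0x3F, slot 28 ⇒ 0x61007 (P1/RW1/US1/PS0)
  lvl1: tbl 0x61, slot 30 ⇒ 0x64007 (P1/RW1/US1/PS0)
  lvl2: tbl 0x64, slot 5 ⇒ 0x66007 (P1/RW1/US1/PS0)
  lvl3: tbl 0x66, slot 1 ⇒ 0x6A005 (P1/RW0/US1/PS0)
  ⇒ fault: PROTECTION_VIOLATION  — 4 lookups
#5 VA=0xB018161C98A (w,user):
  lvl0: tbl 0x3F, slot 22 ⇒ 0x6C007 (P1/RW1/US1/PS0)
  lvl1: tbl 0x6C, slot 6 ⇒ 0x70007 (P1/RW1/US1/PS0)
  lvl2: tbl 0x70, slot 11 ⇒ 0x74007 (P1/RW1/US1/PS0)
  lvl3: tbl 0x74, slot 28 ⇒ 0x75003 (P1/RW1/US0/PS0)
  ⇒ fault: PROTECTION_VIOLATION  — 4 lookups
#6 VA=0x1864001B23B (r,kernel):
  TLB hit vpn=0x1864001B → PA=0x6023B

TLB: [["0xA85C100E", "0x52"], ["0xA0000000", "0x53"], ["0x1864001B", "0x60"]]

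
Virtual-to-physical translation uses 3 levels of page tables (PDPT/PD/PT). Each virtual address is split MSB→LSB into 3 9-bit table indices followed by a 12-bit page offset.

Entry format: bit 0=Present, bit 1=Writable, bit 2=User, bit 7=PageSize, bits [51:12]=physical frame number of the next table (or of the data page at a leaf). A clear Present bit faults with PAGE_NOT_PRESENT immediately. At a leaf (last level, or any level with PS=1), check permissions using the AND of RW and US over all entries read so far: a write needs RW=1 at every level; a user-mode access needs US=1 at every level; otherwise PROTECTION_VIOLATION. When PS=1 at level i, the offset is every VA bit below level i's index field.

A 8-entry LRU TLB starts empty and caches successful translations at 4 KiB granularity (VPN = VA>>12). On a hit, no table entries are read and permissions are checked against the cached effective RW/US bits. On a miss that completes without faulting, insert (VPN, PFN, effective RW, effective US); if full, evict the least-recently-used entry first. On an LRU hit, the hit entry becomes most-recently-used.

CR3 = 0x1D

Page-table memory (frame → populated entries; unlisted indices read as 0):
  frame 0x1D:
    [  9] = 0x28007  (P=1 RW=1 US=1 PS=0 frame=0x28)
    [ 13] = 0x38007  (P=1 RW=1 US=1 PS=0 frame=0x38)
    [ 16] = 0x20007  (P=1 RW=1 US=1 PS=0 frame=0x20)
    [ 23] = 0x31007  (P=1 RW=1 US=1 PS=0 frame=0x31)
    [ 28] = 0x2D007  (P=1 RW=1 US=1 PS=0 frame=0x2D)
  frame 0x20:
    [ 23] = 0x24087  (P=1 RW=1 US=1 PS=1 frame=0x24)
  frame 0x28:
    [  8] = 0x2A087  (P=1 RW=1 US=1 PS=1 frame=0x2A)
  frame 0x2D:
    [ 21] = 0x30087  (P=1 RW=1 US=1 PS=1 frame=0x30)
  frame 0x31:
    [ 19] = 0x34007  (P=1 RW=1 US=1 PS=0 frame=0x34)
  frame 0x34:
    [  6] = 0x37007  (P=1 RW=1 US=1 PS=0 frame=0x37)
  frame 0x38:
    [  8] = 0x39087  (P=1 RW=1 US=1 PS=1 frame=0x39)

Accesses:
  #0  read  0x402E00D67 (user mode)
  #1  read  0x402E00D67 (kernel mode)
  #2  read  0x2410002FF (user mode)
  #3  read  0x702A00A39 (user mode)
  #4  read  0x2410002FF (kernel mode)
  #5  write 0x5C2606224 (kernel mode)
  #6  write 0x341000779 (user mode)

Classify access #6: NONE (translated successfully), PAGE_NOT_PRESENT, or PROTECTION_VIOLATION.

Per-access translation:
#0 VA=0x402E00D67 (r,user):
  [0] read 0x1D idx=16: raw=0x20007 flags P=1 W=1 U=1 S=0
  [1] read 0x20 idx=23: raw=0x24087 flags P=1 W=1 U=1 S=1
  → PA=0x24D67 (huge @L1)  (2 entries read)
#1 VA=0x402E00D67 (r,kernel):
  TLB hit vpn=0x402E00 → PA=0x24D67
#2 VA=0x2410002FF (r,user):
  [0] read 0x1D idx=9: raw=0x28007 flags P=1 W=1 U=1 S=0
  [1] read 0x28 idx=8: raw=0x2A087 flags P=1 W=1 U=1 S=1
  → PA=0x2A2FF (huge @L1)  (2 entries read)
#3 VA=0x702A00A39 (r,user):
  [0] read 0x1D idx=28: raw=0x2D007 flags P=1 W=1 U=1 S=0
  [1] read 0x2D idx=21: raw=0x30087 flags P=1 W=1 U=1 S=1
  → PA=0x30A39 (huge @L1)  (2 entries read)
#4 VA=0x2410002FF (r,kernel):
  TLB hit vpn=0x241000 → PA=0x2A2FF
#5 VA=0x5C2606224 (w,kernel):
  [0] read 0x1D idx=23: raw=0x31007 flags P=1 W=1 U=1 S=0
  [1] read 0x31 idx=19: raw=0x34007 flags P=1 W=1 U=1 S=0
  [2] read 0x34 idx=6: raw=0x37007 flags P=1 W=1 U=1 S=0
  → PA=0x37224  (3 entries read)
#6 VA=0x341000779 (w,user):
  [0] read 0x1D idx=13: raw=0x38007 flags P=1 W=1 U=1 S=0
  [1] read 0x38 idx=8: raw=0x39087 flags P=1 W=1 U=1 S=1
  → PA=0x39779 (huge @L1)  (2 entries read)

Access #6 fault: NONE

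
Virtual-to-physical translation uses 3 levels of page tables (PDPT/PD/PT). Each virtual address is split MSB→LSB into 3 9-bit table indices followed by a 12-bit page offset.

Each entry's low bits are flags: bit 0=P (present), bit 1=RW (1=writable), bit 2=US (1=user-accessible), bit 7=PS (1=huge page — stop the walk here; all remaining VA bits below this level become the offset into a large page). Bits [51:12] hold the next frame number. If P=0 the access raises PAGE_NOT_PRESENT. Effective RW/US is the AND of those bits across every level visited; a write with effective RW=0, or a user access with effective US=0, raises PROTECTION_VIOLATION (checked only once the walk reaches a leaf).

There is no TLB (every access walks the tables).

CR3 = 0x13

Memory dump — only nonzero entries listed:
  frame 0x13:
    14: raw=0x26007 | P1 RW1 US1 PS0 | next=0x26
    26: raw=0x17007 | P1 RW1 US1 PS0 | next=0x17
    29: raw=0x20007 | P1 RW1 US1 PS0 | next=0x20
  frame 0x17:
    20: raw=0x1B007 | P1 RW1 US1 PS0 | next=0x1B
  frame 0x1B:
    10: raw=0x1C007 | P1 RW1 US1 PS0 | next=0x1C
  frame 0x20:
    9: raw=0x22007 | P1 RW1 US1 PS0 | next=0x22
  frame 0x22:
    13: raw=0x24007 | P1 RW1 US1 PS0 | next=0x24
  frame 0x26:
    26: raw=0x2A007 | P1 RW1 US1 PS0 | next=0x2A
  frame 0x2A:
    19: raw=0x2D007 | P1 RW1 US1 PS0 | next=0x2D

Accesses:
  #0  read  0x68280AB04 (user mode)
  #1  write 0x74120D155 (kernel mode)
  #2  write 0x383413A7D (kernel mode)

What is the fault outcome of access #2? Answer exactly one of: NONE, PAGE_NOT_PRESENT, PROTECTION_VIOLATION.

Walk each access:
#0 VA=0x68280AB04 (r,user):
  [0] read 0x13 idx=26: raw=0x17007 flags P=1 W=1 U=1 S=0
  [1] read 0x17 idx=20: raw=0x1B007 flags P=1 W=1 U=1 S=0
  [2] read 0x1B idx=10: raw=0x1C007 flags P=1 W=1 U=1 S=0
  ⇒ phys 0x1CB04  [3 reads]
#1 VA=0x74120D155 (w,kernel):
  [0] read 0x13 idx=29: raw=0x20007 flags P=1 W=1 U=1 S=0
  [1] read 0x20 idx=9: raw=0x22007 flags P=1 W=1 U=1 S=0
  [2] read 0x22 idx=13: raw=0x24007 flags P=1 W=1 U=1 S=0
  ⇒ phys 0x24155  [3 reads]
#2 VA=0x383413A7D (w,kernel):
  [0] read 0x13 idx=14: raw=0x26007 flags P=1 W=1 U=1 S=0
  [1] read 0x26 idx=26: raw=0x2A007 flags P=1 W=1 U=1 S=0
  [2] read 0x2A idx=19: raw=0x2D007 flags P=1 W=1 U=1 S=0
  ⇒ phys 0x2DA7D  [3 reads]

Access #2 fault: NONE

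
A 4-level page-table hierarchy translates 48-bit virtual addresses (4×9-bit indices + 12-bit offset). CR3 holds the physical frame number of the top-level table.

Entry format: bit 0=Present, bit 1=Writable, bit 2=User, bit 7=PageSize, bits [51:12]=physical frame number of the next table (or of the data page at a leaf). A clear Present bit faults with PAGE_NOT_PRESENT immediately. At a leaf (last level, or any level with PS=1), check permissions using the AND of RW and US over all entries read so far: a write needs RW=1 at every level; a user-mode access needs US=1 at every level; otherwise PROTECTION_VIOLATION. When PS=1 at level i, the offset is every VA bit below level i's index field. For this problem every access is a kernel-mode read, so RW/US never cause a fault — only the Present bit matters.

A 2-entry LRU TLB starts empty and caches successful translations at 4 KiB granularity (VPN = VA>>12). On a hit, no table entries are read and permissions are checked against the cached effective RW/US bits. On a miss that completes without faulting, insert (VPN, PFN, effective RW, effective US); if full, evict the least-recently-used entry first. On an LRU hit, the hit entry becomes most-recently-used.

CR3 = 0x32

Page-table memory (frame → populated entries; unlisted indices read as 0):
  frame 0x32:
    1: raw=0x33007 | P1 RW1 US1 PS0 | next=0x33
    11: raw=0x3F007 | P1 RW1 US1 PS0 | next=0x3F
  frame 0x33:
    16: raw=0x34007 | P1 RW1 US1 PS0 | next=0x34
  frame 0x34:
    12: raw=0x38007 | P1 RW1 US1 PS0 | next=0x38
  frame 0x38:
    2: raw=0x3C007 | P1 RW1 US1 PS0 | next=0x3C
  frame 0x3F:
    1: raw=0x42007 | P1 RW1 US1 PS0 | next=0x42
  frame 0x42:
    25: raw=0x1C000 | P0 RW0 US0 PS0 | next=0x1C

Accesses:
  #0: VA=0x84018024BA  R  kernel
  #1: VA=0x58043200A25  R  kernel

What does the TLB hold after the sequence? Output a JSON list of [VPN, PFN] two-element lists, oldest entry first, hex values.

Trace:
#0 VA=0x84018024BA (r,kernel):
  [0] read 0x32 idx=1: raw=0x33007 flags P=1 W=1 U=1 S=0
  [1] read 0x33 idx=16: raw=0x34007 flags P=1 W=1 U=1 S=0
  [2] read 0x34 idx=12: raw=0x38007 flags P=1 W=1 U=1 S=0
  [3] read 0x38 idx=2: raw=0x3C007 flags P=1 W=1 U=1 S=0
  ✓ 0x3C4BA  — 4 lookups
#1 VA=0x58043200A25 (r,kernel):
  [0] read 0x32 idx=11: raw=0x3F007 flags P=1 W=1 U=1 S=0
  [1] read 0x3F idx=1: raw=0x42007 flags P=1 W=1 U=1 S=0
  [2] read 0x42 idx=25: raw=0x1C000 flags P=0 W=0 U=0 S=0
  ✗ PAGE_NOT_PRESENT  [3 reads]

TLB: [["0x8401802", "0x3C"]]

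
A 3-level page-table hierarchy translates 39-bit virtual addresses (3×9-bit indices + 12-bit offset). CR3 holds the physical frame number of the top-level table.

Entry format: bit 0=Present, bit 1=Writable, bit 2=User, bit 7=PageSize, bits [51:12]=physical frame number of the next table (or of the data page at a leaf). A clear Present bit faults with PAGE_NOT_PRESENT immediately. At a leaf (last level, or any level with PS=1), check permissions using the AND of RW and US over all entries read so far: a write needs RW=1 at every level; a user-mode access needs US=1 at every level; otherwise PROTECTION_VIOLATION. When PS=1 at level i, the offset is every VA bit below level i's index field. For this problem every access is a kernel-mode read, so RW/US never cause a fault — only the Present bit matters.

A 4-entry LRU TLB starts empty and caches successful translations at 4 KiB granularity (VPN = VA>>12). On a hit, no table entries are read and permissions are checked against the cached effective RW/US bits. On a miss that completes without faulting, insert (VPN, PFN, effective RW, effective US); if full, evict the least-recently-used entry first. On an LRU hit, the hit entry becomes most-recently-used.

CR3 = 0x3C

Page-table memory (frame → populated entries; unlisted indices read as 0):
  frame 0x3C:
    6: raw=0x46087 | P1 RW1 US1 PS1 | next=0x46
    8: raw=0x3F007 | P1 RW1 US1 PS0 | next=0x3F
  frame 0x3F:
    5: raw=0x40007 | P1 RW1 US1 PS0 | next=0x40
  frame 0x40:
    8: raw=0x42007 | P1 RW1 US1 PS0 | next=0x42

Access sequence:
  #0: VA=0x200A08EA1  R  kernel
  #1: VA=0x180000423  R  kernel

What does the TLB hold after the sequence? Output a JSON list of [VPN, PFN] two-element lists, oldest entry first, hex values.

Walk each access:
#0 VA=0x200A08EA1 (r,kernel):
  lvl0: tbl 0x3C, slot 8 ⇒ 0x3F007 (P1/RW1/US1/PS0)
  lvl1: tbl 0x3F, slot 5 ⇒ 0x40007 (P1/RW1/US1/PS0)
  lvl2: tbl 0x40, slot 8 ⇒ 0x42007 (P1/RW1/US1/PS0)
  ✓ 0x42EA1  — 3 lookups
#1 VA=0x180000423 (r,kernel):
  lvl0: tbl 0x3C, slot 6 ⇒ 0x46087 (P1/RW1/US1/PS1)
  ✓ 0x46423 (huge @L0)  — 1 lookups

TLB: [["0x200A08", "0x42"], ["0x180000", "0x46"]]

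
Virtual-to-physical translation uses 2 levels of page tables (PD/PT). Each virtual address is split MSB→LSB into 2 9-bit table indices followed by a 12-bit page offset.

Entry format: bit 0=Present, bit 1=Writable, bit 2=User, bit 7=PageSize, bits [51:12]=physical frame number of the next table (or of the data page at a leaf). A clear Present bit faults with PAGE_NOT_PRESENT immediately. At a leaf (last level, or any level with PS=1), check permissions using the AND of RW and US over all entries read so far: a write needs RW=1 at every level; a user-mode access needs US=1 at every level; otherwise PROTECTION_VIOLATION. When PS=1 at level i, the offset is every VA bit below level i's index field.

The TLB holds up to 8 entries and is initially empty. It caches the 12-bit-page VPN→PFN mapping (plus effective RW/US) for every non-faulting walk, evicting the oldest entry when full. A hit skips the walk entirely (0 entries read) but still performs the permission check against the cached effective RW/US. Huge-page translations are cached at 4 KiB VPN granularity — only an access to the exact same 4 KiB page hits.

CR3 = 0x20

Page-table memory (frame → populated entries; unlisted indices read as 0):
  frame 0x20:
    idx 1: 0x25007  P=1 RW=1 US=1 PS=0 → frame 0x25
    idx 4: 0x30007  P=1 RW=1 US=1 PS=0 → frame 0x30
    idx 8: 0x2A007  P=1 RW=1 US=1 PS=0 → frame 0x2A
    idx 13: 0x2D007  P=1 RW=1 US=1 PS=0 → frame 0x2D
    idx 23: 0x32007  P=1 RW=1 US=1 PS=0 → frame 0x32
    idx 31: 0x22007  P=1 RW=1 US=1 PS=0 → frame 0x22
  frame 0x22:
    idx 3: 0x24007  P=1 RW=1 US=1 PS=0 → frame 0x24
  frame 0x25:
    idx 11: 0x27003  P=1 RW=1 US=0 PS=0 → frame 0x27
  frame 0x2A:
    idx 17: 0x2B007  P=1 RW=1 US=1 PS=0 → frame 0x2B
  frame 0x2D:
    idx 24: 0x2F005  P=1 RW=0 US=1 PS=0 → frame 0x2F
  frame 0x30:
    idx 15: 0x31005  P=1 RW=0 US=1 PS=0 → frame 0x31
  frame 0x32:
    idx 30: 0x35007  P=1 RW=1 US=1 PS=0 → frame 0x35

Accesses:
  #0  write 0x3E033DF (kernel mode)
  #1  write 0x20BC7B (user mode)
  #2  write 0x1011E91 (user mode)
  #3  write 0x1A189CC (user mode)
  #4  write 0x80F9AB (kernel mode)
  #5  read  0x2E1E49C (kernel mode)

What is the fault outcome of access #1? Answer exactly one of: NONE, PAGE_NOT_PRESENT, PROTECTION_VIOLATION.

Walk each access:
#0 VA=0x3E033DF (w,kernel):
  [0] read 0x20 idx=31: raw=0x22007 flags P=1 W=1 U=1 S=0
  [1] read 0x22 idx=3: raw=0x24007 flags P=1 W=1 U=1 S=0
  ⇒ phys 0x243DF  [2 reads]
#1 VA=0x20BC7B (w,user):
  [0] read 0x20 idx=1: raw=0x25007 flags P=1 W=1 U=1 S=0
  [1] read 0x25 idx=11: raw=0x27003 flags P=1 W=1 U=0 S=0
  → PROTECTION_VIOLATION  (2 entries read)
#2 VA=0x1011E91 (w,user):
  [0] read 0x20 idx=8: raw=0x2A007 flags P=1 W=1 U=1 S=0
  [1] read 0x2A idx=17: raw=0x2B007 flags P=1 W=1 U=1 S=0
  ⇒ phys 0x2BE91  [2 reads]
#3 VA=0x1A189CC (w,user):
  [0] read 0x20 idx=13: raw=0x2D007 flags P=1 W=1 U=1 S=0
  [1] read 0x2D idx=24: raw=0x2F005 flags P=1 W=0 U=1 S=0
  → PROTECTION_VIOLATION  (2 entries read)
#4 VA=0x80F9AB (w,kernel):
  [0] read 0x20 idx=4: raw=0x30007 flags P=1 W=1 U=1 S=0
  [1] read 0x30 idx=15: raw=0x31005 flags P=1 W=0 U=1 S=0
  → PROTECTION_VIOLATION  (2 entries read)
#5 VA=0x2E1E49C (r,kernel):
  [0] read 0x20 idx=23: raw=0x32007 flags P=1 W=1 U=1 S=0
  [1] read 0x32 idx=30: raw=0x35007 flags P=1 W=1 U=1 S=0
  ⇒ phys 0x3549C  [2 reads]

Access #1 fault: PROTECTION_VIOLATION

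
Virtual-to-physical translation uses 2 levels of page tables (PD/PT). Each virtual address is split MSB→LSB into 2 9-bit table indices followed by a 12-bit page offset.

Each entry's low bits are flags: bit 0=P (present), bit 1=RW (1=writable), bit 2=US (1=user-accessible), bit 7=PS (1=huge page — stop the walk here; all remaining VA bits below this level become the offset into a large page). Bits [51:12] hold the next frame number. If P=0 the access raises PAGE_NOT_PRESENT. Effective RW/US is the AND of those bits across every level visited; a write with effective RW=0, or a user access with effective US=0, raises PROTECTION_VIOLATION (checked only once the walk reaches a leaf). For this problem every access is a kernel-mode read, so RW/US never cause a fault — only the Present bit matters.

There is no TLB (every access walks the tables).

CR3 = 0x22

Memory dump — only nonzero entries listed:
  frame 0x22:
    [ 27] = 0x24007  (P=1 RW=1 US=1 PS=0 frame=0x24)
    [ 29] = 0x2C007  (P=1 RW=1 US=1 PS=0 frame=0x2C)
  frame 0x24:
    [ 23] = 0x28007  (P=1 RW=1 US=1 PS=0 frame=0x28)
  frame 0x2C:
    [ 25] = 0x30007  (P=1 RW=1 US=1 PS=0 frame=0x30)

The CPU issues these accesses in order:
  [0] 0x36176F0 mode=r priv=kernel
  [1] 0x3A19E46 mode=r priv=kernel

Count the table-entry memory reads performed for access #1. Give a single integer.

Per-access translation:
#0 VA=0x36176F0 (r,kernel):
  [0] read 0x22 idx=27: raw=0x24007 flags P=1 W=1 U=1 S=0
  [1] read 0x24 idx=23: raw=0x28007 flags P=1 W=1 U=1 S=0
  ⇒ phys 0x286F0  [2 reads]
#1 VA=0x3A19E46 (r,kernel):
  [0] read 0x22 idx=29: raw=0x2C007 flags P=1 W=1 U=1 S=0
  [1] read 0x2C idx=25: raw=0x30007 flags P=1 W=1 U=1 S=0
  ⇒ phys 0x30E46  [2 reads]

Entries read for #1: 2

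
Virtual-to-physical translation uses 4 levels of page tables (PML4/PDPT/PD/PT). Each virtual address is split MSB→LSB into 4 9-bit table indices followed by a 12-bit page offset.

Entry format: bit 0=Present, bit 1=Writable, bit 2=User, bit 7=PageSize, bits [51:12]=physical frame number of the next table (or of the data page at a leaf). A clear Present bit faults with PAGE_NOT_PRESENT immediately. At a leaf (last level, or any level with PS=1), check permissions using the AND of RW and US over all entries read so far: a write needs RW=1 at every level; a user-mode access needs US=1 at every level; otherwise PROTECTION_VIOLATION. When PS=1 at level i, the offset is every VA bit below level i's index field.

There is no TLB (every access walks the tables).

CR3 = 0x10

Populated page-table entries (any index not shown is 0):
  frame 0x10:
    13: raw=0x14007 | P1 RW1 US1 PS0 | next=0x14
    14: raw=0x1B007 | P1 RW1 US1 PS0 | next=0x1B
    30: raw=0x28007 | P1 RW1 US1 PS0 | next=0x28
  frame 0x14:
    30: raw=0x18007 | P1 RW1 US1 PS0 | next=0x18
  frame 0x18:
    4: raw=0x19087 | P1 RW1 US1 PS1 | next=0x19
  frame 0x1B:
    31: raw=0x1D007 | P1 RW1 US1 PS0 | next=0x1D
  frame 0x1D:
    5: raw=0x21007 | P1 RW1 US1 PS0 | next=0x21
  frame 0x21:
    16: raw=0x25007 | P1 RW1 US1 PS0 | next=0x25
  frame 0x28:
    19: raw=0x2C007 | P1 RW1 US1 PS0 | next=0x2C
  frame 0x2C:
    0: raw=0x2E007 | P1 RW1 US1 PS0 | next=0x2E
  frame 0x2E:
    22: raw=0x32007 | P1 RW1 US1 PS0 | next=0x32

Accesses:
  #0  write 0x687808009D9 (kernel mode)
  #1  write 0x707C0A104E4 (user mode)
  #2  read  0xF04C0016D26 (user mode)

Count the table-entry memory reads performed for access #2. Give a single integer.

Per-access translation:
#0 VA=0x687808009D9 (w,kernel):
  L0: frame=0x10 idx=13 entry=0x14007 [P=1 RW=1 US=1 PS=0]
  L1: frame=0x14 idx=30 entry=0x18007 [P=1 RW=1 US=1 PS=0]
  L2: frame=0x18 idx=4 entry=0x19087 [P=1 RW=1 US=1 PS=1]
  ⇒ phys 0x199D9 (huge @L2)  [3 reads]
#1 VA=0x707C0A104E4 (w,user):
  L0: frame=0x10 idx=14 entry=0x1B007 [P=1 RW=1 US=1 PS=0]
  L1: frame=0x1B idx=31 entry=0x1D007 [P=1 RW=1 US=1 PS=0]
  L2: frame=0x1D idx=5 entry=0x21007 [P=1 RW=1 US=1 PS=0]
  L3: frame=0x21 idx=16 entry=0x25007 [P=1 RW=1 US=1 PS=0]
  ⇒ phys 0x254E4  [4 reads]
#2 VA=0xF04C0016D26 (r,user):
  L0: frame=0x10 idx=30 entry=0x28007 [P=1 RW=1 US=1 PS=0]
  L1: frame=0x28 idx=19 entry=0x2C007 [P=1 RW=1 US=1 PS=0]
  L2: frame=0x2C idx=0 entry=0x2E007 [P=1 RW=1 US=1 PS=0]
  L3: frame=0x2E idx=22 entry=0x32007 [P=1 RW=1 US=1 PS=0]
  ⇒ phys 0x32D26  [4 reads]

Entries read for #2: 4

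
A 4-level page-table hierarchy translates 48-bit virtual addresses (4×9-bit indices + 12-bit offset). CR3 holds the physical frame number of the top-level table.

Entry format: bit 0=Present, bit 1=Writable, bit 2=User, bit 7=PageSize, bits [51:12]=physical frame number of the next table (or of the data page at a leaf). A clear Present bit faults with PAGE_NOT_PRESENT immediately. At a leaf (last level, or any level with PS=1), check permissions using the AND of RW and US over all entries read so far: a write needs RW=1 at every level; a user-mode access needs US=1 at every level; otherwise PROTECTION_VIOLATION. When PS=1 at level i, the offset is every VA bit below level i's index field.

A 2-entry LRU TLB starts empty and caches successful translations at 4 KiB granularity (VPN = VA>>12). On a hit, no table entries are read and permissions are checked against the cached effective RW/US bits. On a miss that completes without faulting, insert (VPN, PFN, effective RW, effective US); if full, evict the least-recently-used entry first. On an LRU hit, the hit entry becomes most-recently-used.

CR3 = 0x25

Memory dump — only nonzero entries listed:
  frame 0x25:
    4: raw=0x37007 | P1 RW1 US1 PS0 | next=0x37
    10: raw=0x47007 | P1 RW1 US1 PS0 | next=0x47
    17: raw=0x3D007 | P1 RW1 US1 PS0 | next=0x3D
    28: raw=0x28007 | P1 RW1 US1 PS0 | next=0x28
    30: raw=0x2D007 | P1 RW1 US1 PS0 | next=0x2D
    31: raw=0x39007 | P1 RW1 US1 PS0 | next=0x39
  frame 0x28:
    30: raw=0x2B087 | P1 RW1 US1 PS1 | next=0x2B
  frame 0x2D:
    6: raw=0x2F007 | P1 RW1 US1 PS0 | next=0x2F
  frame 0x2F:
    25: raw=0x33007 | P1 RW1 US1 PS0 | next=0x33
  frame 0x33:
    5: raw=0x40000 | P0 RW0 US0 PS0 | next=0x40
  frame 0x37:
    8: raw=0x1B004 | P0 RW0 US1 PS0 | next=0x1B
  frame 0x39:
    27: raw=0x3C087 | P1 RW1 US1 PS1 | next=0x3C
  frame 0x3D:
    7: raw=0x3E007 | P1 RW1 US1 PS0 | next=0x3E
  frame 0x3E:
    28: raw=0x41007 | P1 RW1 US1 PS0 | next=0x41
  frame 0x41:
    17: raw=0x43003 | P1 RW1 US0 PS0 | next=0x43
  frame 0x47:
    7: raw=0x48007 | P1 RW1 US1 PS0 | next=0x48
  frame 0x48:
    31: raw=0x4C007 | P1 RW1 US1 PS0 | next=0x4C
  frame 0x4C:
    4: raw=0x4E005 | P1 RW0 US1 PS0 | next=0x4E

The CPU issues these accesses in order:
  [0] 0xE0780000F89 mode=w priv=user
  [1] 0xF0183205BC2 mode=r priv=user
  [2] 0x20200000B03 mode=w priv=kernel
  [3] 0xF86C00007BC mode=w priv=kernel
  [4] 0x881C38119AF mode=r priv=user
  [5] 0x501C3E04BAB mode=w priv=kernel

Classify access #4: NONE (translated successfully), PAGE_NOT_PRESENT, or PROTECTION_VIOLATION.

Walk each access:
#0 VA=0xE0780000F89 (w,user):
  lvl0: tbl 0x25, slot 28 ⇒ 0x28007 (P1/RW1/US1/PS0)
  lvl1: tbl 0x28, slot 30 ⇒ 0x2B087 (P1/RW1/US1/PS1)
  → PA=0x2BF89 (huge @L1)  (2 entries read)
#1 VA=0xF0183205BC2 (r,user):
  lvl0: tbl 0x25, slot 30 ⇒ 0x2D007 (P1/RW1/US1/PS0)
  lvl1: tbl 0x2D, slot 6 ⇒ 0x2F007 (P1/RW1/US1/PS0)
  lvl2: tbl 0x2F, slot 25 ⇒ 0x33007 (P1/RW1/US1/PS0)
  lvl3: tbl 0x33, slot 5 ⇒ 0x40000 (P0/RW0/US0/PS0)
  → PAGE_NOT_PRESENT  (4 entries read)
#2 VA=0x20200000B03 (w,kernel):
  lvl0: tbl 0x25, slot 4 ⇒ 0x37007 (P1/RW1/US1/PS0)
  lvl1: tbl 0x37, slot 8 ⇒ 0x1B004 (P0/RW0/US1/PS0)
  → PAGE_NOT_PRESENT  (2 entries read)
#3 VA=0xF86C00007BC (w,kernel):
  lvl0: tbl 0x25, slot 31 ⇒ 0x39007 (P1/RW1/US1/PS0)
  lvl1: tbl 0x39, slot 27 ⇒ 0x3C087 (P1/RW1/US1/PS1)
  → PA=0x3C7BC (huge @L1)  (2 entries read)
#4 VA=0x881C38119AF (r,user):
  lvl0: tbl 0x25, slot 17 ⇒ 0x3D007 (P1/RW1/US1/PS0)
  lvl1: tbl 0x3D, slot 7 ⇒ 0x3E007 (P1/RW1/US1/PS0)
  lvl2: tbl 0x3E, slot 28 ⇒ 0x41007 (P1/RW1/US1/PS0)
  lvl3: tbl 0x41, slot 17 ⇒ 0x43003 (P1/RW1/US0/PS0)
  → PROTECTION_VIOLATION  (4 entries read)
#5 VA=0x501C3E04BAB (w,kernel):
  lvl0: tbl 0x25, slot 10 ⇒ 0x47007 (P1/RW1/US1/PS0)
  lvl1: tbl 0x47, slot 7 ⇒ 0x48007 (P1/RW1/US1/PS0)
  lvl2: tbl 0x48, slot 31 ⇒ 0x4C007 (P1/RW1/US1/PS0)
  lvl3: tbl 0x4C, slot 4 ⇒ 0x4E005 (P1/RW0/US1/PS0)
  → PROTECTION_VIOLATION  (4 entries read)

Access #4 fault: PROTECTION_VIOLATION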